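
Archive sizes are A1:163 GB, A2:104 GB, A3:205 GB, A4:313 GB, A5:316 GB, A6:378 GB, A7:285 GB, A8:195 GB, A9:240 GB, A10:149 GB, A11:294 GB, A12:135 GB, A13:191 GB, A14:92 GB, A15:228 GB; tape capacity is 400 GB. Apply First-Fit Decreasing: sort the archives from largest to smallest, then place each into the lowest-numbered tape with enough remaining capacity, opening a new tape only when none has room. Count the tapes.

9

Sorted descending: 378, 316, 313, 294, 285, 240, 228, 205, 195, 191, 163, 149, 135, 104, 92.
378 GB → tape 1 (remaining 22 GB)
316 GB → tape 2 (remaining 84 GB)
313 GB → tape 3 (remaining 87 GB)
294 GB → tape 4 (remaining 106 GB)
285 GB → tape 5 (remaining 115 GB)
240 GB → tape 6 (remaining 160 GB)
228 GB → tape 7 (remaining 172 GB)
205 GB → tape 8 (remaining 195 GB)
195 GB → tape 8 (remaining 0 GB)
191 GB → tape 9 (remaining 209 GB)
163 GB → tape 7 (remaining 9 GB)
149 GB → tape 6 (remaining 11 GB)
135 GB → tape 9 (remaining 74 GB)
104 GB → tape 4 (remaining 2 GB)
92 GB → tape 5 (remaining 23 GB)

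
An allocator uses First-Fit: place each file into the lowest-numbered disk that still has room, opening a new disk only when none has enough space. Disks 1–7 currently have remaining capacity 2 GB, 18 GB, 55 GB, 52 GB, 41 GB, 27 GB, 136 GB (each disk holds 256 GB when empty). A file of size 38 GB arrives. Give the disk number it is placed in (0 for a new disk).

Disks with room: disk 3 (55 GB), disk 4 (52 GB), disk 5 (41 GB), disk 7 (136 GB).
The first with room is disk 3.

3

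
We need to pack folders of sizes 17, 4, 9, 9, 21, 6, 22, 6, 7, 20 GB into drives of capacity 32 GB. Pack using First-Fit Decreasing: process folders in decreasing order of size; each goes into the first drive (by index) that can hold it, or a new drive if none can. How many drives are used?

Sorted descending: 22, 21, 20, 17, 9, 9, 7, 6, 6, 4.
Put 22 GB in drive 1; 10 GB remain.
Put 21 GB in drive 2; 11 GB remain.
Put 20 GB in drive 3; 12 GB remain.
Put 17 GB in drive 4; 15 GB remain.
Put 9 GB in drive 1; 1 GB remain.
Put 9 GB in drive 2; 2 GB remain.
Put 7 GB in drive 3; 5 GB remain.
Put 6 GB in drive 4; 9 GB remain.
Put 6 GB in drive 4; 3 GB remain.
Put 4 GB in drive 3; 1 GB remain.
Final drives: [22,9] [21,9] [20,7,4] [17,6,6].

4 drives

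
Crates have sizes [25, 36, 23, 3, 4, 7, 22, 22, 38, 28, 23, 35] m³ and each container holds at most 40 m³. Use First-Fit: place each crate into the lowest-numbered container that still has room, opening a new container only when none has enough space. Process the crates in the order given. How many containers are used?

25 m³ → container 1 (remaining 15 m³)
36 m³ → container 2 (remaining 4 m³)
23 m³ → container 3 (remaining 17 m³)
3 m³ → container 1 (remaining 12 m³)
4 m³ → container 1 (remaining 8 m³)
7 m³ → container 1 (remaining 1 m³)
22 m³ → container 4 (remaining 18 m³)
22 m³ → container 5 (remaining 18 m³)
38 m³ → container 6 (remaining 2 m³)
28 m³ → container 7 (remaining 12 m³)
23 m³ → container 8 (remaining 17 m³)
35 m³ → container 9 (remaining 5 m³)
Final containers: [25,3,4,7] [36] [23] [22] [22] [38] [28] [23] [35].

9 containers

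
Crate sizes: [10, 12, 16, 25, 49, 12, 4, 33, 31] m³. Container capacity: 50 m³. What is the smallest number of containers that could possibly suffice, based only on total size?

4

Total size = 10 + 12 + 16 + 25 + 49 + 12 + 4 + 33 + 31 = 192 m³.
⌈192 / 50⌉ = 4.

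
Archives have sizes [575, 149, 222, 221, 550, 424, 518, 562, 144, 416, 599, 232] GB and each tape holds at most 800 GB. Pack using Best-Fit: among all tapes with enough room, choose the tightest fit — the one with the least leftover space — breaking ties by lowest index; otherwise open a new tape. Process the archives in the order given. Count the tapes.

Put 575 GB in tape 1; 225 GB remain.
Put 149 GB in tape 1; 76 GB remain.
Put 222 GB in tape 2; 578 GB remain.
Put 221 GB in tape 2; 357 GB remain.
Put 550 GB in tape 3; 250 GB remain.
Put 424 GB in tape 4; 376 GB remain.
Put 518 GB in tape 5; 282 GB remain.
Put 562 GB in tape 6; 238 GB remain.
Put 144 GB in tape 6; 94 GB remain.
Put 416 GB in tape 7; 384 GB remain.
Put 599 GB in tape 8; 201 GB remain.
Put 232 GB in tape 3; 18 GB remain.

8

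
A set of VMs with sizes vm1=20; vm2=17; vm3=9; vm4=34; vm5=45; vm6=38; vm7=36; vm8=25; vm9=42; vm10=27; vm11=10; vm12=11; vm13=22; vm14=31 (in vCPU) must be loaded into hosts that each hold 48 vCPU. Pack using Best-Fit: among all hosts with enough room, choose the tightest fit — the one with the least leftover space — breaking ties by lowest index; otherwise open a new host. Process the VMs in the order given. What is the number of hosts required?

host 1: place vm1 (20 vCPU), 28 vCPU left
host 1: place vm2 (17 vCPU), 11 vCPU left
host 1: place vm3 (9 vCPU), 2 vCPU left
host 2: place vm4 (34 vCPU), 14 vCPU left
host 3: place vm5 (45 vCPU), 3 vCPU left
host 4: place vm6 (38 vCPU), 10 vCPU left
host 5: place vm7 (36 vCPU), 12 vCPU left
host 6: place vm8 (25 vCPU), 23 vCPU left
host 7: place vm9 (42 vCPU), 6 vCPU left
host 8: place vm10 (27 vCPU), 21 vCPU left
host 4: place vm11 (10 vCPU), 0 vCPU left
host 5: place vm12 (11 vCPU), 1 vCPU left
host 6: place vm13 (22 vCPU), 1 vCPU left
host 9: place vm14 (31 vCPU), 17 vCPU left
Final hosts: [20,17,9] [34] [45] [38,10] [36,11] [25,22] [42] [27] [31].

9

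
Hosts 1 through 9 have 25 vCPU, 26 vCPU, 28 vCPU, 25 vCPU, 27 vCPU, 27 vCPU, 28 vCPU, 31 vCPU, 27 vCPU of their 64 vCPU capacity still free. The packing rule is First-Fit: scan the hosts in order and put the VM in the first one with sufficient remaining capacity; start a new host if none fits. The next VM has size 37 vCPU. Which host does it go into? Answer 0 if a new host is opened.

No host has ≥ 37 vCPU free, so a new host is opened.

0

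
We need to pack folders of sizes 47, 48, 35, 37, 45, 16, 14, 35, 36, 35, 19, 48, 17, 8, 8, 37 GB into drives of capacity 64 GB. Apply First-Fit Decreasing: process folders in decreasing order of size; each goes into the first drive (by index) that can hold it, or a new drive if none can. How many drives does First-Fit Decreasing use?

Sorted descending: 48, 48, 47, 45, 37, 37, 36, 35, 35, 35, 19, 17, 16, 14, 8, 8.
drive 1: place 48 GB, 16 GB left
drive 2: place 48 GB, 16 GB left
drive 3: place 47 GB, 17 GB left
drive 4: place 45 GB, 19 GB left
drive 5: place 37 GB, 27 GB left
drive 6: place 37 GB, 27 GB left
drive 7: place 36 GB, 28 GB left
drive 8: place 35 GB, 29 GB left
drive 9: place 35 GB, 29 GB left
drive 10: place 35 GB, 29 GB left
drive 4: place 19 GB, 0 GB left
drive 3: place 17 GB, 0 GB left
drive 1: place 16 GB, 0 GB left
drive 2: place 14 GB, 2 GB left
drive 5: place 8 GB, 19 GB left
drive 5: place 8 GB, 11 GB left

10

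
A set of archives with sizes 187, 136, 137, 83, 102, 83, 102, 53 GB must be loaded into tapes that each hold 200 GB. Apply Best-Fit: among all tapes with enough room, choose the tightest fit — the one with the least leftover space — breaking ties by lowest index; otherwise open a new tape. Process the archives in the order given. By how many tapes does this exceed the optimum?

Best-Fit: [187] [136] [137,53] [83,102] [83,102] → 5 tapes.
Total size 883 GB; any packing needs at least ⌈883/200⌉ = 5 tapes.
So 5 is already optimal.

0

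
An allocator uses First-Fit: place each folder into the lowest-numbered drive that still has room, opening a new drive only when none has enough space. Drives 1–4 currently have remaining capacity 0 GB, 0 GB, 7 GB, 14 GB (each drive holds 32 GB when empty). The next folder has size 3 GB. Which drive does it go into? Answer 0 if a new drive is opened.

Drives with room: drive 3 (7 GB), drive 4 (14 GB).
The first with room is drive 3.

3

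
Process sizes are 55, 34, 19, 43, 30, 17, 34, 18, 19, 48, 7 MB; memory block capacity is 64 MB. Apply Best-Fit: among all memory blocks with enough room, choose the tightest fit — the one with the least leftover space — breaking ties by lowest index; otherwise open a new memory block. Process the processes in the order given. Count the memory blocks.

6

memory block 1: place 55 MB, 9 MB left
memory block 2: place 34 MB, 30 MB left
memory block 2: place 19 MB, 11 MB left
memory block 3: place 43 MB, 21 MB left
memory block 4: place 30 MB, 34 MB left
memory block 3: place 17 MB, 4 MB left
memory block 4: place 34 MB, 0 MB left
memory block 5: place 18 MB, 46 MB left
memory block 5: place 19 MB, 27 MB left
memory block 6: place 48 MB, 16 MB left
memory block 1: place 7 MB, 2 MB left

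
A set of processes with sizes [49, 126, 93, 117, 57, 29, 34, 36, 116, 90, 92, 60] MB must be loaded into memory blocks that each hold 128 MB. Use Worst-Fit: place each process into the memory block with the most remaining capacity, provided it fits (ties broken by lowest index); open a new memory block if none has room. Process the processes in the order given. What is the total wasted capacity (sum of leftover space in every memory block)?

memory block 1: place 49 MB, 79 MB left
memory block 2: place 126 MB, 2 MB left
memory block 3: place 93 MB, 35 MB left
memory block 4: place 117 MB, 11 MB left
memory block 1: place 57 MB, 22 MB left
memory block 3: place 29 MB, 6 MB left
memory block 5: place 34 MB, 94 MB left
memory block 5: place 36 MB, 58 MB left
memory block 6: place 116 MB, 12 MB left
memory block 7: place 90 MB, 38 MB left
memory block 8: place 92 MB, 36 MB left
memory block 9: place 60 MB, 68 MB left
9 memory blocks × 128 MB = 1152 MB; used 899 MB; unused 253 MB.

253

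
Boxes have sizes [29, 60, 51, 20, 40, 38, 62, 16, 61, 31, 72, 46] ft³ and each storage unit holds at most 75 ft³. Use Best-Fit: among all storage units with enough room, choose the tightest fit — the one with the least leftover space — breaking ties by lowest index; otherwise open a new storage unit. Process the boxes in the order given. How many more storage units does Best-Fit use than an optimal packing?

1

Best-Fit: [29,40] [60] [51,20] [38,16] [62] [61] [31] [72] [46] → 9 storage units.
Total size 526 ft³; any packing needs at least ⌈526/75⌉ = 8 storage units.
An optimal packing achieves that bound: [72] [62] [61] [60] [51,20] [46,29] [40,31] [38,16] → 8 storage units.
Excess: 9 − 8 = 1.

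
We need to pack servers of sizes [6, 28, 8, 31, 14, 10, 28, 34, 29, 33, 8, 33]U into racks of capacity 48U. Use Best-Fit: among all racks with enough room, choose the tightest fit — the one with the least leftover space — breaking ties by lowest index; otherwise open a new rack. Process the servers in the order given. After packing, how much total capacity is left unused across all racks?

Put 6U in rack 1; 42U remain.
Put 28U in rack 1; 14U remain.
Put 8U in rack 1; 6U remain.
Put 31U in rack 2; 17U remain.
Put 14U in rack 2; 3U remain.
Put 10U in rack 3; 38U remain.
Put 28U in rack 3; 10U remain.
Put 34U in rack 4; 14U remain.
Put 29U in rack 5; 19U remain.
Put 33U in rack 6; 15U remain.
Put 8U in rack 3; 2U remain.
Put 33U in rack 7; 15U remain.
7 racks × 48U = 336U; used 262U; unused 74U.

74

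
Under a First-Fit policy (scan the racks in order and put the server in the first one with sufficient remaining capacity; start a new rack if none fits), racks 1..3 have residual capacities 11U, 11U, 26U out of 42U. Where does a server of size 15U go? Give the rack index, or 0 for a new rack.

3

Racks with room: rack 3 (26U).
The first with room is rack 3.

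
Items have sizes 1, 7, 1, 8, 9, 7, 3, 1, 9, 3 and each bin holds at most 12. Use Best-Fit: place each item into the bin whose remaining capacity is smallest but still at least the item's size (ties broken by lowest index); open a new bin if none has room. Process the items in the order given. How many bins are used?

5 bins

bin 1: place 1, 11 left
bin 1: place 7, 4 left
bin 1: place 1, 3 left
bin 2: place 8, 4 left
bin 3: place 9, 3 left
bin 4: place 7, 5 left
bin 1: place 3, 0 left
bin 3: place 1, 2 left
bin 5: place 9, 3 left
bin 5: place 3, 0 left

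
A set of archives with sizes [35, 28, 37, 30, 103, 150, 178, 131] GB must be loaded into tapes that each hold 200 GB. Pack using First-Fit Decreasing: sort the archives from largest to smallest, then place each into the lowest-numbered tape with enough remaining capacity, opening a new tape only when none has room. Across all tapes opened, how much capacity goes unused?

108

Sorted descending: 178, 150, 131, 103, 37, 35, 30, 28.
178 GB → tape 1 (remaining 22 GB)
150 GB → tape 2 (remaining 50 GB)
131 GB → tape 3 (remaining 69 GB)
103 GB → tape 4 (remaining 97 GB)
37 GB → tape 2 (remaining 13 GB)
35 GB → tape 3 (remaining 34 GB)
30 GB → tape 3 (remaining 4 GB)
28 GB → tape 4 (remaining 69 GB)
4 tapes × 200 GB = 800 GB; used 692 GB; unused 108 GB.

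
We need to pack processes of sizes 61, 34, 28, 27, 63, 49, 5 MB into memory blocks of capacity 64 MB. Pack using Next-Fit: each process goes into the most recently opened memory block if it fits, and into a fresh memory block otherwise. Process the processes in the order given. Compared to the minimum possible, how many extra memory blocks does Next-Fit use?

Next-Fit: [61] [34,28] [27] [63] [49,5] → 5 memory blocks.
Total size 267 MB; any packing needs at least ⌈267/64⌉ = 5 memory blocks.
So 5 is already optimal.

0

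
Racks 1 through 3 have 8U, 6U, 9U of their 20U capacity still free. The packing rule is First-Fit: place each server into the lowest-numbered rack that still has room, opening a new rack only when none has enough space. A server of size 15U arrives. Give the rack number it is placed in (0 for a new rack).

No rack has ≥ 15U free, so a new rack is opened.

0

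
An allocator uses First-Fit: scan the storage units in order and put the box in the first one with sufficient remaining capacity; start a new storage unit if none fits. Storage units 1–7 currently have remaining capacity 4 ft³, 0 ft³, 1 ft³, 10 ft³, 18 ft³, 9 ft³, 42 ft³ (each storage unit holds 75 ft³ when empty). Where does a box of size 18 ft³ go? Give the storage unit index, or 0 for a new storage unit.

Storage units with room: storage unit 5 (18 ft³), storage unit 7 (42 ft³).
The first with room is storage unit 5.

5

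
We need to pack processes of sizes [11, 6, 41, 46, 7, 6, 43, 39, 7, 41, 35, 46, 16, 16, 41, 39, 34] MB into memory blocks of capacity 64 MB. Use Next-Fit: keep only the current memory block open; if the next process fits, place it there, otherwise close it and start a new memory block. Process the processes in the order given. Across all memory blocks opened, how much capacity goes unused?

memory block 1: place 11 MB, 53 MB left
memory block 1: place 6 MB, 47 MB left
memory block 1: place 41 MB, 6 MB left
memory block 2: place 46 MB, 18 MB left
memory block 2: place 7 MB, 11 MB left
memory block 2: place 6 MB, 5 MB left
memory block 3: place 43 MB, 21 MB left
memory block 4: place 39 MB, 25 MB left
memory block 4: place 7 MB, 18 MB left
memory block 5: place 41 MB, 23 MB left
memory block 6: place 35 MB, 29 MB left
memory block 7: place 46 MB, 18 MB left
memory block 7: place 16 MB, 2 MB left
memory block 8: place 16 MB, 48 MB left
memory block 8: place 41 MB, 7 MB left
memory block 9: place 39 MB, 25 MB left
memory block 10: place 34 MB, 30 MB left
10 memory blocks × 64 MB = 640 MB; used 474 MB; unused 166 MB.

166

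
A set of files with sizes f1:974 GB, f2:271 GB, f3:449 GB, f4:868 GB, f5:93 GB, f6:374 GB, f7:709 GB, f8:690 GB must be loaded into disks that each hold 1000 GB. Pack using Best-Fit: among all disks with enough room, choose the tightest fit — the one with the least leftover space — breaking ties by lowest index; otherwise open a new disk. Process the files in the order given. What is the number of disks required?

Put f1 (974 GB) in disk 1; 26 GB remain.
Put f2 (271 GB) in disk 2; 729 GB remain.
Put f3 (449 GB) in disk 2; 280 GB remain.
Put f4 (868 GB) in disk 3; 132 GB remain.
Put f5 (93 GB) in disk 3; 39 GB remain.
Put f6 (374 GB) in disk 4; 626 GB remain.
Put f7 (709 GB) in disk 5; 291 GB remain.
Put f8 (690 GB) in disk 6; 310 GB remain.
Final disks: [974] [271,449] [868,93] [374] [709] [690].

6 disks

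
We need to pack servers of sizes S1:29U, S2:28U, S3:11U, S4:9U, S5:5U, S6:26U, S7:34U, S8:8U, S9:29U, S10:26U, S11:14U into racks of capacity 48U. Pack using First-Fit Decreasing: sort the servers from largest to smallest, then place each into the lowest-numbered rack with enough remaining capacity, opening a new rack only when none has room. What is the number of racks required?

6

Sorted descending: 34, 29, 29, 28, 26, 26, 14, 11, 9, 8, 5.
34U → rack 1 (remaining 14U)
29U → rack 2 (remaining 19U)
29U → rack 3 (remaining 19U)
28U → rack 4 (remaining 20U)
26U → rack 5 (remaining 22U)
26U → rack 6 (remaining 22U)
14U → rack 1 (remaining 0U)
11U → rack 2 (remaining 8U)
9U → rack 3 (remaining 10U)
8U → rack 2 (remaining 0U)
5U → rack 3 (remaining 5U)
Final racks: [34,14] [29,11,8] [29,9,5] [28] [26] [26].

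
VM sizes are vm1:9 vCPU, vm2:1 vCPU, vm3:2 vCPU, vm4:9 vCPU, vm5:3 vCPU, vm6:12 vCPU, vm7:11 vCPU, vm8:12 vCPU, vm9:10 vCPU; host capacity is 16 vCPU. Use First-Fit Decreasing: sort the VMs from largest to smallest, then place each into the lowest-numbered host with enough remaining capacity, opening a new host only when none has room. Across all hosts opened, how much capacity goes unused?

Sorted descending: 12, 12, 11, 10, 9, 9, 3, 2, 1.
12 vCPU → host 1 (remaining 4 vCPU)
12 vCPU → host 2 (remaining 4 vCPU)
11 vCPU → host 3 (remaining 5 vCPU)
10 vCPU → host 4 (remaining 6 vCPU)
9 vCPU → host 5 (remaining 7 vCPU)
9 vCPU → host 6 (remaining 7 vCPU)
3 vCPU → host 1 (remaining 1 vCPU)
2 vCPU → host 2 (remaining 2 vCPU)
1 vCPU → host 1 (remaining 0 vCPU)
6 hosts × 16 vCPU = 96 vCPU; used 69 vCPU; unused 27 vCPU.

27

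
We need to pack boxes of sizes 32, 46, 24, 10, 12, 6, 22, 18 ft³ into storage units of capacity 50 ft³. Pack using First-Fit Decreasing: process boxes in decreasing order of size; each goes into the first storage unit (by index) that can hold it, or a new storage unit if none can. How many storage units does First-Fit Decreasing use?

4 storage units

Sorted descending: 46, 32, 24, 22, 18, 12, 10, 6.
Put 46 ft³ in storage unit 1; 4 ft³ remain.
Put 32 ft³ in storage unit 2; 18 ft³ remain.
Put 24 ft³ in storage unit 3; 26 ft³ remain.
Put 22 ft³ in storage unit 3; 4 ft³ remain.
Put 18 ft³ in storage unit 2; 0 ft³ remain.
Put 12 ft³ in storage unit 4; 38 ft³ remain.
Put 10 ft³ in storage unit 4; 28 ft³ remain.
Put 6 ft³ in storage unit 4; 22 ft³ remain.
Final storage units: [46] [32,18] [24,22] [12,10,6].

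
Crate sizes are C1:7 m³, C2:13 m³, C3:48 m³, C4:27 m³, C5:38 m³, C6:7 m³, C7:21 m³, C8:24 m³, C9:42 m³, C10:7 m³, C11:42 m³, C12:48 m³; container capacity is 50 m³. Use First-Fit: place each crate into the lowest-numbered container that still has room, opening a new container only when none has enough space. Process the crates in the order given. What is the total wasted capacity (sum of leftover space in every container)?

C1 (7 m³) → container 1 (remaining 43 m³)
C2 (13 m³) → container 1 (remaining 30 m³)
C3 (48 m³) → container 2 (remaining 2 m³)
C4 (27 m³) → container 1 (remaining 3 m³)
C5 (38 m³) → container 3 (remaining 12 m³)
C6 (7 m³) → container 3 (remaining 5 m³)
C7 (21 m³) → container 4 (remaining 29 m³)
C8 (24 m³) → container 4 (remaining 5 m³)
C9 (42 m³) → container 5 (remaining 8 m³)
C10 (7 m³) → container 5 (remaining 1 m³)
C11 (42 m³) → container 6 (remaining 8 m³)
C12 (48 m³) → container 7 (remaining 2 m³)
7 containers × 50 m³ = 350 m³; used 324 m³; unused 26 m³.

26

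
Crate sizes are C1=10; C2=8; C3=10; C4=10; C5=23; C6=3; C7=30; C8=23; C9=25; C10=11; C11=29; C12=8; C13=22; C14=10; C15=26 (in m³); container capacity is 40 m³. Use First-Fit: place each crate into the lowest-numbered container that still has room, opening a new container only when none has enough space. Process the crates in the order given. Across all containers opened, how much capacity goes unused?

container 1: place C1 (10 m³), 30 m³ left
container 1: place C2 (8 m³), 22 m³ left
container 1: place C3 (10 m³), 12 m³ left
container 1: place C4 (10 m³), 2 m³ left
container 2: place C5 (23 m³), 17 m³ left
container 2: place C6 (3 m³), 14 m³ left
container 3: place C7 (30 m³), 10 m³ left
container 4: place C8 (23 m³), 17 m³ left
container 5: place C9 (25 m³), 15 m³ left
container 2: place C10 (11 m³), 3 m³ left
container 6: place C11 (29 m³), 11 m³ left
container 3: place C12 (8 m³), 2 m³ left
container 7: place C13 (22 m³), 18 m³ left
container 4: place C14 (10 m³), 7 m³ left
container 8: place C15 (26 m³), 14 m³ left
8 containers × 40 m³ = 320 m³; used 248 m³; unused 72 m³.

72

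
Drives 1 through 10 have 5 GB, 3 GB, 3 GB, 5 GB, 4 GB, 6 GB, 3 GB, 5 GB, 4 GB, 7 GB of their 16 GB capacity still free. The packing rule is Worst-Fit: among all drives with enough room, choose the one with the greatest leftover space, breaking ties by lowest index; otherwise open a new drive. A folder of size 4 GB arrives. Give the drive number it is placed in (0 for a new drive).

10

Drives with room: drive 1 (5 GB), drive 4 (5 GB), drive 5 (4 GB), drive 6 (6 GB), drive 8 (5 GB), drive 9 (4 GB), drive 10 (7 GB).
Most room is drive 10 with 7 GB free.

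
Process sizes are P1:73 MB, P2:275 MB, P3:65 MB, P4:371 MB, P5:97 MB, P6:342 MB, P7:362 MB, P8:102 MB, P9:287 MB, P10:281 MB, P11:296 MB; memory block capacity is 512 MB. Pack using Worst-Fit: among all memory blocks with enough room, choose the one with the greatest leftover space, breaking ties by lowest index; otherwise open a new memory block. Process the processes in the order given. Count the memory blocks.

7 memory blocks

P1 (73 MB) → memory block 1 (remaining 439 MB)
P2 (275 MB) → memory block 1 (remaining 164 MB)
P3 (65 MB) → memory block 1 (remaining 99 MB)
P4 (371 MB) → memory block 2 (remaining 141 MB)
P5 (97 MB) → memory block 2 (remaining 44 MB)
P6 (342 MB) → memory block 3 (remaining 170 MB)
P7 (362 MB) → memory block 4 (remaining 150 MB)
P8 (102 MB) → memory block 3 (remaining 68 MB)
P9 (287 MB) → memory block 5 (remaining 225 MB)
P10 (281 MB) → memory block 6 (remaining 231 MB)
P11 (296 MB) → memory block 7 (remaining 216 MB)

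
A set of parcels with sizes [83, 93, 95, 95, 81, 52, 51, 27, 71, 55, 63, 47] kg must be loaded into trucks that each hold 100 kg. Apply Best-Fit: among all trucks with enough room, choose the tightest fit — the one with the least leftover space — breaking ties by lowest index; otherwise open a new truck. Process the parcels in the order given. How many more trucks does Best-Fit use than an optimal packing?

Best-Fit: [83] [93] [95] [95] [81] [52,27] [51,47] [71] [55] [63] → 10 trucks.
10 parcels exceed 50 kg (half the capacity), and no two of those can share a truck, so at least 10 trucks are needed.
So 10 is already optimal.

0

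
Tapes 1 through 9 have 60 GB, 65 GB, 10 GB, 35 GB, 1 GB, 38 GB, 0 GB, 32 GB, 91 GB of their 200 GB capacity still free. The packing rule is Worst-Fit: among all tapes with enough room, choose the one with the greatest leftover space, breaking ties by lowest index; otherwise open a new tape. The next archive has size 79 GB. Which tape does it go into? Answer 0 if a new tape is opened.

Tapes with room: tape 9 (91 GB).
Most room is tape 9 with 91 GB free.

9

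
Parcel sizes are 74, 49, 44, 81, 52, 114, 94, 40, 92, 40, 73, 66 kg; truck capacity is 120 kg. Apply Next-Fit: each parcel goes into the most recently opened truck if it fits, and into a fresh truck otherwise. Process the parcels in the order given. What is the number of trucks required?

10

74 kg → truck 1 (remaining 46 kg)
49 kg → truck 2 (remaining 71 kg)
44 kg → truck 2 (remaining 27 kg)
81 kg → truck 3 (remaining 39 kg)
52 kg → truck 4 (remaining 68 kg)
114 kg → truck 5 (remaining 6 kg)
94 kg → truck 6 (remaining 26 kg)
40 kg → truck 7 (remaining 80 kg)
92 kg → truck 8 (remaining 28 kg)
40 kg → truck 9 (remaining 80 kg)
73 kg → truck 9 (remaining 7 kg)
66 kg → truck 10 (remaining 54 kg)
Final trucks: [74] [49,44] [81] [52] [114] [94] [40] [92] [40,73] [66].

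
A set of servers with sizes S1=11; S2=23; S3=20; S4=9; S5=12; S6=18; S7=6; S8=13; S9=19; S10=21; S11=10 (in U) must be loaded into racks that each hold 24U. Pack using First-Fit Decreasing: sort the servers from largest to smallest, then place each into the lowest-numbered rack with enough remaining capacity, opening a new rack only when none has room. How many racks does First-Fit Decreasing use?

8 racks

Sorted descending: 23, 21, 20, 19, 18, 13, 12, 11, 10, 9, 6.
Put 23U in rack 1; 1U remain.
Put 21U in rack 2; 3U remain.
Put 20U in rack 3; 4U remain.
Put 19U in rack 4; 5U remain.
Put 18U in rack 5; 6U remain.
Put 13U in rack 6; 11U remain.
Put 12U in rack 7; 12U remain.
Put 11U in rack 6; 0U remain.
Put 10U in rack 7; 2U remain.
Put 9U in rack 8; 15U remain.
Put 6U in rack 5; 0U remain.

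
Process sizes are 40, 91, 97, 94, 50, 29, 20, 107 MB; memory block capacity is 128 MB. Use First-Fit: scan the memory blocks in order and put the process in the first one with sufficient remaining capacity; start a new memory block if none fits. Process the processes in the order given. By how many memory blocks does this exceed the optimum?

First-Fit: [40,50,29] [91,20] [97] [94] [107] → 5 memory blocks.
Total size 528 MB; any packing needs at least ⌈528/128⌉ = 5 memory blocks.
So 5 is already optimal.

0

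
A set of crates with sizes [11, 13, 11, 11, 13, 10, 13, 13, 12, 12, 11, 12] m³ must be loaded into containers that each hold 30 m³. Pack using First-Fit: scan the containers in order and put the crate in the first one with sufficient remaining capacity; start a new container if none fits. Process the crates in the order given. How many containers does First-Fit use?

6 containers

11 m³ → container 1 (remaining 19 m³)
13 m³ → container 1 (remaining 6 m³)
11 m³ → container 2 (remaining 19 m³)
11 m³ → container 2 (remaining 8 m³)
13 m³ → container 3 (remaining 17 m³)
10 m³ → container 3 (remaining 7 m³)
13 m³ → container 4 (remaining 17 m³)
13 m³ → container 4 (remaining 4 m³)
12 m³ → container 5 (remaining 18 m³)
12 m³ → container 5 (remaining 6 m³)
11 m³ → container 6 (remaining 19 m³)
12 m³ → container 6 (remaining 7 m³)
Final containers: [11,13] [11,11] [13,10] [13,13] [12,12] [11,12].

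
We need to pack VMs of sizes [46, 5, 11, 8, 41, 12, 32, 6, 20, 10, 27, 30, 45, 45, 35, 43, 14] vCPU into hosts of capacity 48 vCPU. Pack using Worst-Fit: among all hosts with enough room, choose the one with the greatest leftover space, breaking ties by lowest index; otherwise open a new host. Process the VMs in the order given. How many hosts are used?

46 vCPU → host 1 (remaining 2 vCPU)
5 vCPU → host 2 (remaining 43 vCPU)
11 vCPU → host 2 (remaining 32 vCPU)
8 vCPU → host 2 (remaining 24 vCPU)
41 vCPU → host 3 (remaining 7 vCPU)
12 vCPU → host 2 (remaining 12 vCPU)
32 vCPU → host 4 (remaining 16 vCPU)
6 vCPU → host 4 (remaining 10 vCPU)
20 vCPU → host 5 (remaining 28 vCPU)
10 vCPU → host 5 (remaining 18 vCPU)
27 vCPU → host 6 (remaining 21 vCPU)
30 vCPU → host 7 (remaining 18 vCPU)
45 vCPU → host 8 (remaining 3 vCPU)
45 vCPU → host 9 (remaining 3 vCPU)
35 vCPU → host 10 (remaining 13 vCPU)
43 vCPU → host 11 (remaining 5 vCPU)
14 vCPU → host 6 (remaining 7 vCPU)

11 hosts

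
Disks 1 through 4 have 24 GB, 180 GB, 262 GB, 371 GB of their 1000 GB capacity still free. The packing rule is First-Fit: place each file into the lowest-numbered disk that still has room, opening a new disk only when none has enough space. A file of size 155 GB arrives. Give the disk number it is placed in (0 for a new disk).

Disks with room: disk 2 (180 GB), disk 3 (262 GB), disk 4 (371 GB).
The first with room is disk 2.

2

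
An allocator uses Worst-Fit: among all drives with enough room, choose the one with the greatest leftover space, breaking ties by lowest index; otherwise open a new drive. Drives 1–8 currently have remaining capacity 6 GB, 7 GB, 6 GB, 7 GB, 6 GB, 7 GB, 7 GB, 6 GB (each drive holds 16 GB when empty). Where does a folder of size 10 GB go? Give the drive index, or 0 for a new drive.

No drive has ≥ 10 GB free, so a new drive is opened.

0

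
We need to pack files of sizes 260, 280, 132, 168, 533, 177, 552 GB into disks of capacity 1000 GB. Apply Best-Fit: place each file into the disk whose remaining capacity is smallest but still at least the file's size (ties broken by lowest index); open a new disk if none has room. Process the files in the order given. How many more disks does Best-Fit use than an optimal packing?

0

Best-Fit: [260,280,132,168] [533,177] [552] → 3 disks.
Total size 2102 GB; any packing needs at least ⌈2102/1000⌉ = 3 disks.
So 3 is already optimal.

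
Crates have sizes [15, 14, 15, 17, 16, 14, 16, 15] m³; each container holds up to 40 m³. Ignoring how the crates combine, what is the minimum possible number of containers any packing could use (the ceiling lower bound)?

Total size = 15 + 14 + 15 + 17 + 16 + 14 + 16 + 15 = 122 m³.
⌈122 / 40⌉ = 4.

4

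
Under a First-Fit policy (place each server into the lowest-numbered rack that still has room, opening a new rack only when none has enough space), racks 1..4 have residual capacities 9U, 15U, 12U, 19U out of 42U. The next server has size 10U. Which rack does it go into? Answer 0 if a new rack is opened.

Racks with room: rack 2 (15U), rack 3 (12U), rack 4 (19U).
The first with room is rack 2.

2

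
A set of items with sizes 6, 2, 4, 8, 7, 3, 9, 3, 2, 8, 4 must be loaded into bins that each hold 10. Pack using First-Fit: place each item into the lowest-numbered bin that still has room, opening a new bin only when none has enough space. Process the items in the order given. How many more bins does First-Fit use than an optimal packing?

First-Fit: [6,2,2] [4,3,3] [8] [7] [9] [8] [4] → 7 bins.
Total size 56; any packing needs at least ⌈56/10⌉ = 6 bins.
An optimal packing achieves that bound: [9] [8,2] [8,2] [7,3] [6,4] [4,3] → 6 bins.
Excess: 7 − 6 = 1.

1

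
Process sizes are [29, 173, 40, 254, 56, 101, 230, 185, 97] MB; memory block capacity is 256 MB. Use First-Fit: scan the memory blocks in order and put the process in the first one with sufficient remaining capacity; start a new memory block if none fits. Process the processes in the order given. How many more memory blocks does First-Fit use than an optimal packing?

0

First-Fit: [29,173,40] [254] [56,101,97] [230] [185] → 5 memory blocks.
Total size 1165 MB; any packing needs at least ⌈1165/256⌉ = 5 memory blocks.
So 5 is already optimal.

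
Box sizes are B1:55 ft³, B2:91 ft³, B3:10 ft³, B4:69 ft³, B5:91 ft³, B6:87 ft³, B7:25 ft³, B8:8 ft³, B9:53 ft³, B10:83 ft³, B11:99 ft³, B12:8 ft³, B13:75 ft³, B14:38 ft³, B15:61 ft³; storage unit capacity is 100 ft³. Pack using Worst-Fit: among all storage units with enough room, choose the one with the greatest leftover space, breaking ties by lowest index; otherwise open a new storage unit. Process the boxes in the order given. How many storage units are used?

B1 (55 ft³) → storage unit 1 (remaining 45 ft³)
B2 (91 ft³) → storage unit 2 (remaining 9 ft³)
B3 (10 ft³) → storage unit 1 (remaining 35 ft³)
B4 (69 ft³) → storage unit 3 (remaining 31 ft³)
B5 (91 ft³) → storage unit 4 (remaining 9 ft³)
B6 (87 ft³) → storage unit 5 (remaining 13 ft³)
B7 (25 ft³) → storage unit 1 (remaining 10 ft³)
B8 (8 ft³) → storage unit 3 (remaining 23 ft³)
B9 (53 ft³) → storage unit 6 (remaining 47 ft³)
B10 (83 ft³) → storage unit 7 (remaining 17 ft³)
B11 (99 ft³) → storage unit 8 (remaining 1 ft³)
B12 (8 ft³) → storage unit 6 (remaining 39 ft³)
B13 (75 ft³) → storage unit 9 (remaining 25 ft³)
B14 (38 ft³) → storage unit 6 (remaining 1 ft³)
B15 (61 ft³) → storage unit 10 (remaining 39 ft³)
Final storage units: [55,10,25] [91] [69,8] [91] [87] [53,8,38] [83] [99] [75] [61].

10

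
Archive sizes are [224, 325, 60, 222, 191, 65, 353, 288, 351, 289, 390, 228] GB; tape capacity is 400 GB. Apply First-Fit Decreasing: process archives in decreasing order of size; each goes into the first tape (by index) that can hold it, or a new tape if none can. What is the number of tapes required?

Sorted descending: 390, 353, 351, 325, 289, 288, 228, 224, 222, 191, 65, 60.
390 GB → tape 1 (remaining 10 GB)
353 GB → tape 2 (remaining 47 GB)
351 GB → tape 3 (remaining 49 GB)
325 GB → tape 4 (remaining 75 GB)
289 GB → tape 5 (remaining 111 GB)
288 GB → tape 6 (remaining 112 GB)
228 GB → tape 7 (remaining 172 GB)
224 GB → tape 8 (remaining 176 GB)
222 GB → tape 9 (remaining 178 GB)
191 GB → tape 10 (remaining 209 GB)
65 GB → tape 4 (remaining 10 GB)
60 GB → tape 5 (remaining 51 GB)
Final tapes: [390] [353] [351] [325,65] [289,60] [288] [228] [224] [222] [191].

10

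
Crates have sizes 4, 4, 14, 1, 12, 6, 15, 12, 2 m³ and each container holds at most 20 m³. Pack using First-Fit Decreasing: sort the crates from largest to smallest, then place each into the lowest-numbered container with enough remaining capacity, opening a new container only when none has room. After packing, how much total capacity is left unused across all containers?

Sorted descending: 15, 14, 12, 12, 6, 4, 4, 2, 1.
Put 15 m³ in container 1; 5 m³ remain.
Put 14 m³ in container 2; 6 m³ remain.
Put 12 m³ in container 3; 8 m³ remain.
Put 12 m³ in container 4; 8 m³ remain.
Put 6 m³ in container 2; 0 m³ remain.
Put 4 m³ in container 1; 1 m³ remain.
Put 4 m³ in container 3; 4 m³ remain.
Put 2 m³ in container 3; 2 m³ remain.
Put 1 m³ in container 1; 0 m³ remain.
4 containers × 20 m³ = 80 m³; used 70 m³; unused 10 m³.

10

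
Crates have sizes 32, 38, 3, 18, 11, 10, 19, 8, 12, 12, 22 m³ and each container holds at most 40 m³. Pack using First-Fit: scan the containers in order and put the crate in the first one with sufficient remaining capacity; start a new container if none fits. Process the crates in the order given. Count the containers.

5

container 1: place 32 m³, 8 m³ left
container 2: place 38 m³, 2 m³ left
container 1: place 3 m³, 5 m³ left
container 3: place 18 m³, 22 m³ left
container 3: place 11 m³, 11 m³ left
container 3: place 10 m³, 1 m³ left
container 4: place 19 m³, 21 m³ left
container 4: place 8 m³, 13 m³ left
container 4: place 12 m³, 1 m³ left
container 5: place 12 m³, 28 m³ left
container 5: place 22 m³, 6 m³ left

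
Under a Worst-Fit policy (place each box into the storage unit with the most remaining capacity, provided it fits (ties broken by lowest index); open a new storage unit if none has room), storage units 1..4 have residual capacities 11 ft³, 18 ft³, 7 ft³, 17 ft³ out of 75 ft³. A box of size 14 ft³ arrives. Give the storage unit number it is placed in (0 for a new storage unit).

Storage units with room: storage unit 2 (18 ft³), storage unit 4 (17 ft³).
Most room is storage unit 2 with 18 ft³ free.

2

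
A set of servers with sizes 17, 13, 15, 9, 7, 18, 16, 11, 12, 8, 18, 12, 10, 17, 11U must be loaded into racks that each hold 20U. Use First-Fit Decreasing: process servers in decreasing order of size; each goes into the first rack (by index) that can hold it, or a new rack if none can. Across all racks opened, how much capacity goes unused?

46

Sorted descending: 18, 18, 17, 17, 16, 15, 13, 12, 12, 11, 11, 10, 9, 8, 7.
18U → rack 1 (remaining 2U)
18U → rack 2 (remaining 2U)
17U → rack 3 (remaining 3U)
17U → rack 4 (remaining 3U)
16U → rack 5 (remaining 4U)
15U → rack 6 (remaining 5U)
13U → rack 7 (remaining 7U)
12U → rack 8 (remaining 8U)
12U → rack 9 (remaining 8U)
11U → rack 10 (remaining 9U)
11U → rack 11 (remaining 9U)
10U → rack 12 (remaining 10U)
9U → rack 10 (remaining 0U)
8U → rack 8 (remaining 0U)
7U → rack 7 (remaining 0U)
12 racks × 20U = 240U; used 194U; unused 46U.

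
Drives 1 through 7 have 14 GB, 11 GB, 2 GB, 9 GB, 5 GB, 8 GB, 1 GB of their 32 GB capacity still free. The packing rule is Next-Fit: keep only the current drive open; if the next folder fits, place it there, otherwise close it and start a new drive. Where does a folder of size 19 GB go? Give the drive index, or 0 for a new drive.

0

Next-Fit only looks at drive 7, which has 1 GB free.
19 GB does not fit, so a new drive is opened.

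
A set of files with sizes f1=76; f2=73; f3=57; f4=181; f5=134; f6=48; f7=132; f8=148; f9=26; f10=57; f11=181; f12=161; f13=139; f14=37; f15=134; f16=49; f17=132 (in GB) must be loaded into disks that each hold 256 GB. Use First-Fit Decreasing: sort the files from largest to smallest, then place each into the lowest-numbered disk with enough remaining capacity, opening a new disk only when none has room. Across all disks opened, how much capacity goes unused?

Sorted descending: 181, 181, 161, 148, 139, 134, 134, 132, 132, 76, 73, 57, 57, 49, 48, 37, 26.
Put 181 GB in disk 1; 75 GB remain.
Put 181 GB in disk 2; 75 GB remain.
Put 161 GB in disk 3; 95 GB remain.
Put 148 GB in disk 4; 108 GB remain.
Put 139 GB in disk 5; 117 GB remain.
Put 134 GB in disk 6; 122 GB remain.
Put 134 GB in disk 7; 122 GB remain.
Put 132 GB in disk 8; 124 GB remain.
Put 132 GB in disk 9; 124 GB remain.
Put 76 GB in disk 3; 19 GB remain.
Put 73 GB in disk 1; 2 GB remain.
Put 57 GB in disk 2; 18 GB remain.
Put 57 GB in disk 4; 51 GB remain.
Put 49 GB in disk 4; 2 GB remain.
Put 48 GB in disk 5; 69 GB remain.
Put 37 GB in disk 5; 32 GB remain.
Put 26 GB in disk 5; 6 GB remain.
9 disks × 256 GB = 2304 GB; used 1765 GB; unused 539 GB.

539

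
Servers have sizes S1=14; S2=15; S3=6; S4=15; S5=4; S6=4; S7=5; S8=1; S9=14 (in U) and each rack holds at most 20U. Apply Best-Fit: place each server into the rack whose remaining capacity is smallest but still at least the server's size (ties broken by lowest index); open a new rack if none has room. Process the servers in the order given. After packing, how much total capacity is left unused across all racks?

S1 (14U) → rack 1 (remaining 6U)
S2 (15U) → rack 2 (remaining 5U)
S3 (6U) → rack 1 (remaining 0U)
S4 (15U) → rack 3 (remaining 5U)
S5 (4U) → rack 2 (remaining 1U)
S6 (4U) → rack 3 (remaining 1U)
S7 (5U) → rack 4 (remaining 15U)
S8 (1U) → rack 2 (remaining 0U)
S9 (14U) → rack 4 (remaining 1U)
4 racks × 20U = 80U; used 78U; unused 2U.

2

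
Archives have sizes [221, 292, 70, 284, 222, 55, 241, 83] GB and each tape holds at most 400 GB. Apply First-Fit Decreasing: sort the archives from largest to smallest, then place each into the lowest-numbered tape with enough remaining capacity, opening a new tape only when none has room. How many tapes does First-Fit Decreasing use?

Sorted descending: 292, 284, 241, 222, 221, 83, 70, 55.
Put 292 GB in tape 1; 108 GB remain.
Put 284 GB in tape 2; 116 GB remain.
Put 241 GB in tape 3; 159 GB remain.
Put 222 GB in tape 4; 178 GB remain.
Put 221 GB in tape 5; 179 GB remain.
Put 83 GB in tape 1; 25 GB remain.
Put 70 GB in tape 2; 46 GB remain.
Put 55 GB in tape 3; 104 GB remain.

5 tapes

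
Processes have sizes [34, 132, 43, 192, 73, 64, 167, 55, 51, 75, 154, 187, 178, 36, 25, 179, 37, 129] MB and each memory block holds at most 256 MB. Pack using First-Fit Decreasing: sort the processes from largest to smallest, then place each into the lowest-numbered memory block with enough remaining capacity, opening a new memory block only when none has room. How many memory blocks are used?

8

Sorted descending: 192, 187, 179, 178, 167, 154, 132, 129, 75, 73, 64, 55, 51, 43, 37, 36, 34, 25.
Put 192 MB in memory block 1; 64 MB remain.
Put 187 MB in memory block 2; 69 MB remain.
Put 179 MB in memory block 3; 77 MB remain.
Put 178 MB in memory block 4; 78 MB remain.
Put 167 MB in memory block 5; 89 MB remain.
Put 154 MB in memory block 6; 102 MB remain.
Put 132 MB in memory block 7; 124 MB remain.
Put 129 MB in memory block 8; 127 MB remain.
Put 75 MB in memory block 3; 2 MB remain.
Put 73 MB in memory block 4; 5 MB remain.
Put 64 MB in memory block 1; 0 MB remain.
Put 55 MB in memory block 2; 14 MB remain.
Put 51 MB in memory block 5; 38 MB remain.
Put 43 MB in memory block 6; 59 MB remain.
Put 37 MB in memory block 5; 1 MB remain.
Put 36 MB in memory block 6; 23 MB remain.
Put 34 MB in memory block 7; 90 MB remain.
Put 25 MB in memory block 7; 65 MB remain.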